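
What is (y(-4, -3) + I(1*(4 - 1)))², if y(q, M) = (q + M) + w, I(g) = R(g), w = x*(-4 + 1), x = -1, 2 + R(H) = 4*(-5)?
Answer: 676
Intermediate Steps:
R(H) = -22 (R(H) = -2 + 4*(-5) = -2 - 20 = -22)
w = 3 (w = -(-4 + 1) = -1*(-3) = 3)
I(g) = -22
y(q, M) = 3 + M + q (y(q, M) = (q + M) + 3 = (M + q) + 3 = 3 + M + q)
(y(-4, -3) + I(1*(4 - 1)))² = ((3 - 3 - 4) - 22)² = (-4 - 22)² = (-26)² = 676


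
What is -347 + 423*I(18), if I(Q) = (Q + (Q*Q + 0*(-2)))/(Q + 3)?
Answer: 45793/7 ≈ 6541.9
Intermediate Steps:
I(Q) = (Q + Q²)/(3 + Q) (I(Q) = (Q + (Q² + 0))/(3 + Q) = (Q + Q²)/(3 + Q))
-347 + 423*I(18) = -347 + 423*(18*(1 + 18)/(3 + 18)) = -347 + 423*(18*19/21) = -347 + 423*(18*(1/21)*19) = -347 + 423*(114/7) = -347 + 48222/7 = 45793/7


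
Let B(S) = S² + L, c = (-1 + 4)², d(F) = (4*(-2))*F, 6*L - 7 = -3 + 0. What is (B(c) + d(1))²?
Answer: 48841/9 ≈ 5426.8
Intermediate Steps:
L = ⅔ (L = 7/6 + (-3 + 0)/6 = 7/6 + (⅙)*(-3) = 7/6 - ½ = ⅔ ≈ 0.66667)
d(F) = -8*F
c = 9 (c = 3² = 9)
B(S) = ⅔ + S² (B(S) = S² + ⅔ = ⅔ + S²)
(B(c) + d(1))² = ((⅔ + 9²) - 8*1)² = ((⅔ + 81) - 8)² = (245/3 - 8)² = (221/3)² = 48841/9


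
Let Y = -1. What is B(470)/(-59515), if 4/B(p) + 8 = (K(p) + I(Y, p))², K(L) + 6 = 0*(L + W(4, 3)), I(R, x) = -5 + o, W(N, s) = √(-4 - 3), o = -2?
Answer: -4/9581915 ≈ -4.1745e-7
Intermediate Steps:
W(N, s) = I*√7 (W(N, s) = √(-7) = I*√7)
I(R, x) = -7 (I(R, x) = -5 - 2 = -7)
K(L) = -6 (K(L) = -6 + 0*(L + I*√7) = -6 + 0 = -6)
B(p) = 4/161 (B(p) = 4/(-8 + (-6 - 7)²) = 4/(-8 + (-13)²) = 4/(-8 + 169) = 4/161)
B(470)/(-59515) = (4/161)/(-59515) = (4/161)*(-1/59515) = -4/9581915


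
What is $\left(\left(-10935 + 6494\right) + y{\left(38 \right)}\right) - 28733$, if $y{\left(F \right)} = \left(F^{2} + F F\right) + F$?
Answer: $-30248$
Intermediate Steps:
$y{\left(F \right)} = F + 2 F^{2}$ ($y{\left(F \right)} = \left(F^{2} + F^{2}\right) + F = 2 F^{2} + F = F + 2 F^{2}$)
$\left(\left(-10935 + 6494\right) + y{\left(38 \right)}\right) - 28733 = \left(\left(-10935 + 6494\right) + 38 \left(1 + 2 \cdot 38\right)\right) - 28733 = \left(-4441 + 38 \left(1 + 76\right)\right) - 28733 = \left(-4441 + 38 \cdot 77\right) - 28733 = \left(-4441 + 2926\right) - 28733 = -1515 - 28733 = -30248$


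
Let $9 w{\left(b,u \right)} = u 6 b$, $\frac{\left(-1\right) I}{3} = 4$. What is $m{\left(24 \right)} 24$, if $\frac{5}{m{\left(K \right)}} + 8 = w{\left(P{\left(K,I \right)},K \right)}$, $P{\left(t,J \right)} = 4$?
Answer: $\frac{15}{7} \approx 2.1429$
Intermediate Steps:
$I = -12$ ($I = \left(-3\right) 4 = -12$)
$w{\left(b,u \right)} = \frac{2 b u}{3}$ ($w{\left(b,u \right)} = \frac{u 6 b}{9} = \frac{6 u b}{9} = \frac{6 b u}{9} = \frac{2 b u}{3}$)
$m{\left(K \right)} = \frac{5}{-8 + \frac{8 K}{3}}$ ($m{\left(K \right)} = \frac{5}{-8 + \frac{2}{3} \cdot 4 K} = \frac{5}{-8 + \frac{8 K}{3}}$)
$m{\left(24 \right)} 24 = \frac{15}{8 \left(-3 + 24\right)} 24 = \frac{15}{8 \cdot 21} \cdot 24 = \frac{15}{8} \cdot \frac{1}{21} \cdot 24 = \frac{5}{56} \cdot 24 = \frac{15}{7}$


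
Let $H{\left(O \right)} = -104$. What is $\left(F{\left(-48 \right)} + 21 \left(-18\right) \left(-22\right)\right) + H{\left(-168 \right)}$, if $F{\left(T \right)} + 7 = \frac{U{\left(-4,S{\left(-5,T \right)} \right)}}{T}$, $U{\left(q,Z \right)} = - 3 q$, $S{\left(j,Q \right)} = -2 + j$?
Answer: $\frac{32819}{4} \approx 8204.8$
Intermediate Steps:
$F{\left(T \right)} = -7 + \frac{12}{T}$ ($F{\left(T \right)} = -7 + \frac{\left(-3\right) \left(-4\right)}{T} = -7 + \frac{12}{T}$)
$\left(F{\left(-48 \right)} + 21 \left(-18\right) \left(-22\right)\right) + H{\left(-168 \right)} = \left(\left(-7 + \frac{12}{-48}\right) + 21 \left(-18\right) \left(-22\right)\right) - 104 = \left(\left(-7 + 12 \left(- \frac{1}{48}\right)\right) - -8316\right) - 104 = \left(\left(-7 - \frac{1}{4}\right) + 8316\right) - 104 = \left(- \frac{29}{4} + 8316\right) - 104 = \frac{33235}{4} - 104 = \frac{32819}{4}$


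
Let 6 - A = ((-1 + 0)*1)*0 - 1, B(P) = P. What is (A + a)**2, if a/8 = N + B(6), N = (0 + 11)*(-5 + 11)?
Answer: 339889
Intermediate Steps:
N = 66 (N = 11*6 = 66)
A = 7 (A = 6 - (((-1 + 0)*1)*0 - 1) = 6 - (-1*1*0 - 1) = 6 - (-1*0 - 1) = 6 - (0 - 1) = 6 - 1*(-1) = 6 + 1 = 7)
a = 576 (a = 8*(66 + 6) = 8*72 = 576)
(A + a)**2 = (7 + 576)**2 = 583**2 = 339889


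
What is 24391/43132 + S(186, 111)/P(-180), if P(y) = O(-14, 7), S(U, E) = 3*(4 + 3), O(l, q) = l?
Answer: -40307/43132 ≈ -0.93450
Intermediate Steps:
S(U, E) = 21 (S(U, E) = 3*7 = 21)
P(y) = -14
24391/43132 + S(186, 111)/P(-180) = 24391/43132 + 21/(-14) = 24391*(1/43132) + 21*(-1/14) = 24391/43132 - 3/2 = -40307/43132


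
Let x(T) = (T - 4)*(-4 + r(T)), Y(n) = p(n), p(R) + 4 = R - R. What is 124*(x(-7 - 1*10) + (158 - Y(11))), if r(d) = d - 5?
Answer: 87792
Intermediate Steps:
p(R) = -4 (p(R) = -4 + (R - R) = -4 + 0 = -4)
r(d) = -5 + d
Y(n) = -4
x(T) = (-9 + T)*(-4 + T) (x(T) = (T - 4)*(-4 + (-5 + T)) = (-4 + T)*(-9 + T) = (-9 + T)*(-4 + T))
124*(x(-7 - 1*10) + (158 - Y(11))) = 124*((36 + (-7 - 1*10)² - 13*(-7 - 1*10)) + (158 - 1*(-4))) = 124*((36 + (-7 - 10)² - 13*(-7 - 10)) + (158 + 4)) = 124*((36 + (-17)² - 13*(-17)) + 162) = 124*((36 + 289 + 221) + 162) = 124*(546 + 162) = 124*708 = 87792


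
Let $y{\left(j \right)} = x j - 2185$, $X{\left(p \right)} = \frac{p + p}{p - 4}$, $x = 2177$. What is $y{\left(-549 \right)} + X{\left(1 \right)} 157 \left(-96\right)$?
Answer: $-1187310$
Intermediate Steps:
$X{\left(p \right)} = \frac{2 p}{-4 + p}$
$y{\left(j \right)} = -2185 + 2177 j$ ($y{\left(j \right)} = 2177 j - 2185 = -2185 + 2177 j$)
$y{\left(-549 \right)} + X{\left(1 \right)} 157 \left(-96\right) = \left(-2185 + 2177 \left(-549\right)\right) + 2 \cdot 1 \frac{1}{-4 + 1} \cdot 157 \left(-96\right) = \left(-2185 - 1195173\right) + 2 \cdot 1 \frac{1}{-3} \cdot 157 \left(-96\right) = -1197358 + 2 \cdot 1 \left(- \frac{1}{3}\right) 157 \left(-96\right) = -1197358 + \left(- \frac{2}{3}\right) 157 \left(-96\right) = -1197358 - -10048 = -1197358 + 10048 = -1187310$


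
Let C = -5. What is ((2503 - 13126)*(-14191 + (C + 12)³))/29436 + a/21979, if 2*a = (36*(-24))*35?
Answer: 269402196858/53914487 ≈ 4996.8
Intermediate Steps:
a = -15120 (a = ((36*(-24))*35)/2 = (-864*35)/2 = (½)*(-30240) = -15120)
((2503 - 13126)*(-14191 + (C + 12)³))/29436 + a/21979 = ((2503 - 13126)*(-14191 + (-5 + 12)³))/29436 - 15120/21979 = -10623*(-14191 + 7³)*(1/29436) - 15120*1/21979 = -10623*(-14191 + 343)*(1/29436) - 15120/21979 = -10623*(-13848)*(1/29436) - 15120/21979 = 147107304*(1/29436) - 15120/21979 = 12258942/2453 - 15120/21979 = 269402196858/53914487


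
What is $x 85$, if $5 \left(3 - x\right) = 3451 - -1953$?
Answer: $-91613$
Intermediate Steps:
$x = - \frac{5389}{5}$ ($x = 3 - \frac{3451 - -1953}{5} = 3 - \frac{3451 + 1953}{5} = 3 - \frac{5404}{5} = - \frac{5389}{5} \approx -1077.8$)
$x 85 = \left(- \frac{5389}{5}\right) 85 = -91613$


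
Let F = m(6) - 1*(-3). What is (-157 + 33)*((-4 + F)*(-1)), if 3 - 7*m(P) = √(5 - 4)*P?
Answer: -1240/7 ≈ -177.14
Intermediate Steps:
m(P) = 3/7 - P/7 (m(P) = 3/7 - √(5 - 4)*P/7 = 3/7 - √1*P/7 = 3/7 - P/7)
F = 18/7 (F = (3/7 - ⅐*6) - 1*(-3) = (3/7 - 6/7) + 3 = -3/7 + 3 = 18/7 ≈ 2.5714)
(-157 + 33)*((-4 + F)*(-1)) = (-157 + 33)*((-4 + 18/7)*(-1)) = -(-1240)*(-1)/7 = -124*10/7 = -1240/7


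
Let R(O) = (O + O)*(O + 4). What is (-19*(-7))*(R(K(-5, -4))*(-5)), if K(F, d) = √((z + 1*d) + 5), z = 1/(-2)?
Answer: -665 - 2660*√2 ≈ -4426.8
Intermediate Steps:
z = -½ (z = 1*(-½) = -½ ≈ -0.50000)
K(F, d) = √(9/2 + d) (K(F, d) = √((-½ + 1*d) + 5) = √((-½ + d) + 5) = √(9/2 + d))
R(O) = 2*O*(4 + O) (R(O) = (2*O)*(4 + O) = 2*O*(4 + O))
(-19*(-7))*(R(K(-5, -4))*(-5)) = (-19*(-7))*((2*(√(18 + 4*(-4))/2)*(4 + √(18 + 4*(-4))/2))*(-5)) = 133*((2*(√(18 - 16)/2)*(4 + √(18 - 16)/2))*(-5)) = 133*((2*(√2/2)*(4 + √2/2))*(-5)) = 133*((√2*(4 + √2/2))*(-5)) = 133*(-5*√2*(4 + √2/2)) = -665*√2*(4 + √2/2)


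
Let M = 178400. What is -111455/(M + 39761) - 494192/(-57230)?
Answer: 50717425631/6242677015 ≈ 8.1243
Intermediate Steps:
-111455/(M + 39761) - 494192/(-57230) = -111455/(178400 + 39761) - 494192/(-57230) = -111455/218161 - 494192*(-1/57230) = -111455*1/218161 + 247096/28615 = -111455/218161 + 247096/28615 = 50717425631/6242677015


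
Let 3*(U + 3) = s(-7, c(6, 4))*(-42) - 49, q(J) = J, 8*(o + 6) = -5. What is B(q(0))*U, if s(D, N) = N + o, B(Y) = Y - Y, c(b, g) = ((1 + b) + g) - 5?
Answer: 0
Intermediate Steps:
o = -53/8 (o = -6 + (⅛)*(-5) = -6 - 5/8 = -53/8 ≈ -6.6250)
c(b, g) = -4 + b + g (c(b, g) = (1 + b + g) - 5 = -4 + b + g)
B(Y) = 0
s(D, N) = -53/8 + N (s(D, N) = N - 53/8 = -53/8 + N)
U = -127/12 (U = -3 + ((-53/8 + (-4 + 6 + 4))*(-42) - 49)/3 = -3 + ((-53/8 + 6)*(-42) - 49)/3 = -3 + (-5/8*(-42) - 49)/3 = -3 + (105/4 - 49)/3 = -3 + (⅓)*(-91/4) = -3 - 91/12 = -127/12 ≈ -10.583)
B(q(0))*U = 0*(-127/12) = 0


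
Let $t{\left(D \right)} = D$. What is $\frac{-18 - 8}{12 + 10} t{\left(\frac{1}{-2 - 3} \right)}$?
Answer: $\frac{13}{55} \approx 0.23636$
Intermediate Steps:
$\frac{-18 - 8}{12 + 10} t{\left(\frac{1}{-2 - 3} \right)} = \frac{\left(-18 - 8\right) \frac{1}{12 + 10}}{-2 - 3} = \frac{\left(-26\right) \frac{1}{22}}{-5} = \left(-26\right) \frac{1}{22} \left(- \frac{1}{5}\right) = \left(- \frac{13}{11}\right) \left(- \frac{1}{5}\right) = \frac{13}{55}$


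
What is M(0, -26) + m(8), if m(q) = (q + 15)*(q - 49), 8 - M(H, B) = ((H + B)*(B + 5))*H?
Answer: -935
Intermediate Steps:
M(H, B) = 8 - H*(5 + B)*(B + H) (M(H, B) = 8 - (H + B)*(B + 5)*H = 8 - (B + H)*(5 + B)*H = 8 - (5 + B)*(B + H)*H = 8 - H*(5 + B)*(B + H))
m(q) = (-49 + q)*(15 + q) (m(q) = (15 + q)*(-49 + q) = (-49 + q)*(15 + q))
M(0, -26) + m(8) = (8 - 5*0**2 - 1*(-26)*0**2 - 1*0*(-26)**2 - 5*(-26)*0) + (-735 + 8**2 - 34*8) = (8 - 5*0 - 1*(-26)*0 - 1*0*676 + 0) + (-735 + 64 - 272) = (8 + 0 + 0 + 0 + 0) - 943 = 8 - 943 = -935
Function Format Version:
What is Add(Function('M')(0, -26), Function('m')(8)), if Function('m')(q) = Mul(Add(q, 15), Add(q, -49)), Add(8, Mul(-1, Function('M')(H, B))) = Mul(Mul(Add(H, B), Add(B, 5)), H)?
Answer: -935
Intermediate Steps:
Function('M')(H, B) = Add(8, Mul(-1, H, Add(5, B), Add(B, H))) (Function('M')(H, B) = Add(8, Mul(-1, Mul(Mul(Add(H, B), Add(B, 5)), H))) = Add(8, Mul(-1, Mul(Mul(Add(B, H), Add(5, B)), H))) = Add(8, Mul(-1, Mul(Mul(Add(5, B), Add(B, H)), H))) = Add(8, Mul(-1, Mul(H, Add(5, B), Add(B, H)))) = Add(8, Mul(-1, H, Add(5, B), Add(B, H))))
Function('m')(q) = Mul(Add(-49, q), Add(15, q)) (Function('m')(q) = Mul(Add(15, q), Add(-49, q)) = Mul(Add(-49, q), Add(15, q)))
Add(Function('M')(0, -26), Function('m')(8)) = Add(Add(8, Mul(-5, Pow(0, 2)), Mul(-1, -26, Pow(0, 2)), Mul(-1, 0, Pow(-26, 2)), Mul(-5, -26, 0)), Add(-735, Pow(8, 2), Mul(-34, 8))) = Add(Add(8, Mul(-5, 0), Mul(-1, -26, 0), Mul(-1, 0, 676), 0), Add(-735, 64, -272)) = Add(Add(8, 0, 0, 0, 0), -943) = Add(8, -943) = -935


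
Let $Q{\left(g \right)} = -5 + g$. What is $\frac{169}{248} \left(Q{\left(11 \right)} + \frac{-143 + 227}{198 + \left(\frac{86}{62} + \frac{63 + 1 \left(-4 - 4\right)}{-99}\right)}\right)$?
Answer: $\frac{7526415}{1719694} \approx 4.3766$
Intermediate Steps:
$\frac{169}{248} \left(Q{\left(11 \right)} + \frac{-143 + 227}{198 + \left(\frac{86}{62} + \frac{63 + 1 \left(-4 - 4\right)}{-99}\right)}\right) = \frac{169}{248} \left(\left(-5 + 11\right) + \frac{-143 + 227}{198 + \left(\frac{86}{62} + \frac{63 + 1 \left(-4 - 4\right)}{-99}\right)}\right) = 169 \cdot \frac{1}{248} \left(6 + \frac{84}{198 + \left(86 \cdot \frac{1}{62} + \left(63 + 1 \left(-8\right)\right) \left(- \frac{1}{99}\right)\right)}\right) = \frac{169 \left(6 + \frac{84}{198 + \left(\frac{43}{31} + \left(63 - 8\right) \left(- \frac{1}{99}\right)\right)}\right)}{248} = \frac{169 \left(6 + \frac{84}{198 + \left(\frac{43}{31} + 55 \left(- \frac{1}{99}\right)\right)}\right)}{248} = \frac{169 \left(6 + \frac{84}{198 + \left(\frac{43}{31} - \frac{5}{9}\right)}\right)}{248} = \frac{169 \left(6 + \frac{84}{198 + \frac{232}{279}}\right)}{248} = \frac{169 \left(6 + \frac{84}{\frac{55474}{279}}\right)}{248} = \frac{169 \left(6 + 84 \cdot \frac{279}{55474}\right)}{248} = \frac{169 \left(6 + \frac{11718}{27737}\right)}{248} = \frac{169}{248} \cdot \frac{178140}{27737} = \frac{7526415}{1719694}$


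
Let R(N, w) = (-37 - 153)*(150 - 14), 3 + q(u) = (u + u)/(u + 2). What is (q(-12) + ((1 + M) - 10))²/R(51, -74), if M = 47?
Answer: -2057/38000 ≈ -0.054132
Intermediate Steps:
q(u) = -3 + 2*u/(2 + u) (q(u) = -3 + (u + u)/(u + 2) = -3 + (2*u)/(2 + u) = -3 + 2*u/(2 + u))
R(N, w) = -25840 (R(N, w) = -190*136 = -25840)
(q(-12) + ((1 + M) - 10))²/R(51, -74) = ((-6 - 1*(-12))/(2 - 12) + ((1 + 47) - 10))²/(-25840) = ((-6 + 12)/(-10) + (48 - 10))²*(-1/25840) = (-⅒*6 + 38)²*(-1/25840) = (-⅗ + 38)²*(-1/25840) = (187/5)²*(-1/25840) = (34969/25)*(-1/25840) = -2057/38000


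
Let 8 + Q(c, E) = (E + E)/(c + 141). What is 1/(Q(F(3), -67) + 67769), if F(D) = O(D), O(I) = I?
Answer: 72/4878725 ≈ 1.4758e-5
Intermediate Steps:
F(D) = D
Q(c, E) = -8 + 2*E/(141 + c) (Q(c, E) = -8 + (E + E)/(c + 141) = -8 + (2*E)/(141 + c) = -8 + 2*E/(141 + c))
1/(Q(F(3), -67) + 67769) = 1/(2*(-564 - 67 - 4*3)/(141 + 3) + 67769) = 1/(2*(-564 - 67 - 12)/144 + 67769) = 1/(2*(1/144)*(-643) + 67769) = 1/(-643/72 + 67769) = 1/(4878725/72) = 72/4878725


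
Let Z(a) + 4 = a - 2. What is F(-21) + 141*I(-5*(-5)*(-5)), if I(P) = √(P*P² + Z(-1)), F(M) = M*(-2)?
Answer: 42 + 282*I*√488283 ≈ 42.0 + 1.9705e+5*I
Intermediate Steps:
F(M) = -2*M
Z(a) = -6 + a (Z(a) = -4 + (a - 2) = -4 + (-2 + a) = -6 + a)
I(P) = √(-7 + P³) (I(P) = √(P*P² + (-6 - 1)) = √(P³ - 7) = √(-7 + P³))
F(-21) + 141*I(-5*(-5)*(-5)) = -2*(-21) + 141*√(-7 + (-5*(-5)*(-5))³) = 42 + 141*√(-7 + (25*(-5))³) = 42 + 141*√(-7 + (-125)³) = 42 + 141*√(-7 - 1953125) = 42 + 141*√(-1953132) = 42 + 141*(2*I*√488283) = 42 + 282*I*√488283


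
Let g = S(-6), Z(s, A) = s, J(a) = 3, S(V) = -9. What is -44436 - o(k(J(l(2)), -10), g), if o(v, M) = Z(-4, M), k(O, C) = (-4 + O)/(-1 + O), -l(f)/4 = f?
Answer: -44432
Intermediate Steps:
l(f) = -4*f
k(O, C) = (-4 + O)/(-1 + O)
g = -9
o(v, M) = -4
-44436 - o(k(J(l(2)), -10), g) = -44436 - 1*(-4) = -44436 + 4 = -44432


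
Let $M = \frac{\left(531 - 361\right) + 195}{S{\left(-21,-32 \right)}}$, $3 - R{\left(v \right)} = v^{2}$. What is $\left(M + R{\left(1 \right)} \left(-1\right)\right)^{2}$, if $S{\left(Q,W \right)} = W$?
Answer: $\frac{184041}{1024} \approx 179.73$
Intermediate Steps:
$R{\left(v \right)} = 3 - v^{2}$
$M = - \frac{365}{32}$ ($M = \frac{\left(531 - 361\right) + 195}{-32} = \left(170 + 195\right) \left(- \frac{1}{32}\right) = 365 \left(- \frac{1}{32}\right) = - \frac{365}{32} \approx -11.406$)
$\left(M + R{\left(1 \right)} \left(-1\right)\right)^{2} = \left(- \frac{365}{32} + \left(3 - 1^{2}\right) \left(-1\right)\right)^{2} = \left(- \frac{365}{32} + \left(3 - 1\right) \left(-1\right)\right)^{2} = \left(- \frac{365}{32} + 2 \left(-1\right)\right)^{2} = \left(- \frac{365}{32} - 2\right)^{2} = \left(- \frac{429}{32}\right)^{2} = \frac{184041}{1024}$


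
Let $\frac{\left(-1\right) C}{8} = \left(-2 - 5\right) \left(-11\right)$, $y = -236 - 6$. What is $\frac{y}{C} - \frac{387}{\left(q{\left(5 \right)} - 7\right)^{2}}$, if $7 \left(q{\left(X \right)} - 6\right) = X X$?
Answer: $- \frac{7325}{126} \approx -58.135$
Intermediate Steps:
$q{\left(X \right)} = 6 + \frac{X^{2}}{7}$ ($q{\left(X \right)} = 6 + \frac{X X}{7} = 6 + \frac{X^{2}}{7}$)
$y = -242$
$C = -616$ ($C = - 8 \left(-2 - 5\right) \left(-11\right) = - 8 \left(\left(-7\right) \left(-11\right)\right) = \left(-8\right) 77 = -616$)
$\frac{y}{C} - \frac{387}{\left(q{\left(5 \right)} - 7\right)^{2}} = - \frac{242}{-616} - \frac{387}{\left(\left(6 + \frac{5^{2}}{7}\right) - 7\right)^{2}} = \left(-242\right) \left(- \frac{1}{616}\right) - \frac{387}{\left(\left(6 + \frac{1}{7} \cdot 25\right) - 7\right)^{2}} = \frac{11}{28} - \frac{387}{\left(\left(6 + \frac{25}{7}\right) - 7\right)^{2}} = \frac{11}{28} - \frac{387}{\left(\frac{67}{7} - 7\right)^{2}} = \frac{11}{28} - \frac{387}{\left(\frac{18}{7}\right)^{2}} = \frac{11}{28} - \frac{387}{\frac{324}{49}} = \frac{11}{28} - \frac{2107}{36} = - \frac{7325}{126}$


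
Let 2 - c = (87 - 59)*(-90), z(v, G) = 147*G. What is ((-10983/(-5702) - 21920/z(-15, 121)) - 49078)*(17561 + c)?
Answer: -14280426654393979/14488782 ≈ -9.8562e+8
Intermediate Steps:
c = 2522 (c = 2 - (87 - 59)*(-90) = 2 - 28*(-90) = 2 - 1*(-2520) = 2 + 2520 = 2522)
((-10983/(-5702) - 21920/z(-15, 121)) - 49078)*(17561 + c) = ((-10983/(-5702) - 21920/(147*121)) - 49078)*(17561 + 2522) = ((-10983*(-1/5702) - 21920/17787) - 49078)*20083 = ((10983/5702 - 21920*1/17787) - 49078)*20083 = ((10983/5702 - 21920/17787) - 49078)*20083 = (70366781/101421474 - 49078)*20083 = -4977492734191/101421474*20083 = -14280426654393979/14488782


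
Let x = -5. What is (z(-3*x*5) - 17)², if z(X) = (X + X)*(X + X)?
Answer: 505485289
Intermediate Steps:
z(X) = 4*X² (z(X) = (2*X)*(2*X) = 4*X²)
(z(-3*x*5) - 17)² = (4*(-3*(-5)*5)² - 17)² = (4*(15*5)² - 17)² = (4*75² - 17)² = (4*5625 - 17)² = (22500 - 17)² = 22483² = 505485289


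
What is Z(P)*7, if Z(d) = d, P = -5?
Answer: -35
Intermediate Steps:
Z(P)*7 = -5*7 = -35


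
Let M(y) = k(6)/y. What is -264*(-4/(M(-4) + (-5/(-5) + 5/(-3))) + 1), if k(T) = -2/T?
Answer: -14520/7 ≈ -2074.3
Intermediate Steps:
M(y) = -1/(3*y) (M(y) = (-2/6)/y = (-2*⅙)/y = -1/(3*y))
-264*(-4/(M(-4) + (-5/(-5) + 5/(-3))) + 1) = -264*(-4/(-⅓/(-4) + (-5/(-5) + 5/(-3))) + 1) = -264*(-4/(-⅓*(-¼) + (-5*(-⅕) + 5*(-⅓))) + 1) = -264*(-4/(1/12 + (1 - 5/3)) + 1) = -264*(-4/(1/12 - ⅔) + 1) = -264*(-4/(-7/12) + 1) = -264*(-12/7*(-4) + 1) = -264*(48/7 + 1) = -264*55/7 = -14520/7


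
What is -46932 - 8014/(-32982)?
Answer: -773951605/16491 ≈ -46932.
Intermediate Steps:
-46932 - 8014/(-32982) = -46932 - 8014*(-1)/32982 = -46932 - 1*(-4007/16491) = -46932 + 4007/16491 = -773951605/16491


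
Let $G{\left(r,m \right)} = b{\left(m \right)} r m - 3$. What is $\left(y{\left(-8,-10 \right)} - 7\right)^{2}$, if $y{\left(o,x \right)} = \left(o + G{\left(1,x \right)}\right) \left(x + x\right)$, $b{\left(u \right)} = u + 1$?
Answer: $2518569$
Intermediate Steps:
$b{\left(u \right)} = 1 + u$
$G{\left(r,m \right)} = -3 + m r \left(1 + m\right)$ ($G{\left(r,m \right)} = \left(1 + m\right) r m - 3 = r \left(1 + m\right) m - 3 = m r \left(1 + m\right) - 3 = -3 + m r \left(1 + m\right)$)
$y{\left(o,x \right)} = 2 x \left(-3 + o + x \left(1 + x\right)\right)$ ($y{\left(o,x \right)} = \left(o + \left(-3 + x 1 \left(1 + x\right)\right)\right) \left(x + x\right) = \left(o + \left(-3 + x \left(1 + x\right)\right)\right) 2 x = \left(-3 + o + x \left(1 + x\right)\right) 2 x = 2 x \left(-3 + o + x \left(1 + x\right)\right)$)
$\left(y{\left(-8,-10 \right)} - 7\right)^{2} = \left(2 \left(-10\right) \left(-3 - 8 - 10 \left(1 - 10\right)\right) - 7\right)^{2} = \left(2 \left(-10\right) \left(-3 - 8 - -90\right) - 7\right)^{2} = \left(2 \left(-10\right) \left(-3 - 8 + 90\right) - 7\right)^{2} = \left(2 \left(-10\right) 79 - 7\right)^{2} = \left(-1580 - 7\right)^{2} = \left(-1587\right)^{2} = 2518569$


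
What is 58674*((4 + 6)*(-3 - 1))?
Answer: -2346960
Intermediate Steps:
58674*((4 + 6)*(-3 - 1)) = 58674*(10*(-4)) = 58674*(-40) = -2346960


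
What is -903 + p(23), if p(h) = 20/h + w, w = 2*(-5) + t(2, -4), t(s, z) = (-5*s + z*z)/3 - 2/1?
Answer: -20979/23 ≈ -912.13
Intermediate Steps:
t(s, z) = -2 - 5*s/3 + z²/3 (t(s, z) = (-5*s + z²)*(⅓) - 2*1 = (z² - 5*s)*(⅓) - 2 = (-5*s/3 + z²/3) - 2 = -2 - 5*s/3 + z²/3)
w = -10 (w = 2*(-5) + (-2 - 5/3*2 + (⅓)*(-4)²) = -10 + (-2 - 10/3 + (⅓)*16) = -10 + (-2 - 10/3 + 16/3) = -10 + 0 = -10)
p(h) = -10 + 20/h (p(h) = 20/h - 10 = -10 + 20/h)
-903 + p(23) = -903 + (-10 + 20/23) = -903 - 210/23 = -20979/23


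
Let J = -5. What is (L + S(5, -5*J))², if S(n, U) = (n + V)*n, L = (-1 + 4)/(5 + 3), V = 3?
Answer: 104329/64 ≈ 1630.1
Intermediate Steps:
L = 3/8 ≈ 0.37500
S(n, U) = n*(3 + n) (S(n, U) = (n + 3)*n = (3 + n)*n = n*(3 + n))
(L + S(5, -5*J))² = (3/8 + 5*(3 + 5))² = (3/8 + 5*8)² = (3/8 + 40)² = (323/8)² = 104329/64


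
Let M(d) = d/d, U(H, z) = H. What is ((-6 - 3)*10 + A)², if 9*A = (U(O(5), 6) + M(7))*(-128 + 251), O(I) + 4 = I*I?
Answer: 399424/9 ≈ 44380.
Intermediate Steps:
O(I) = -4 + I² (O(I) = -4 + I*I = -4 + I²)
M(d) = 1
A = 902/3 (A = (((-4 + 5²) + 1)*(-128 + 251))/9 = (((-4 + 25) + 1)*123)/9 = ((21 + 1)*123)/9 = (22*123)/9 = (⅑)*2706 = 902/3 ≈ 300.67)
((-6 - 3)*10 + A)² = ((-6 - 3)*10 + 902/3)² = (-9*10 + 902/3)² = (-90 + 902/3)² = (632/3)² = 399424/9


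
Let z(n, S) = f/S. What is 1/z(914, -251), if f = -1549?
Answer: 251/1549 ≈ 0.16204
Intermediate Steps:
z(n, S) = -1549/S
1/z(914, -251) = 1/(-1549/(-251)) = 1/(-1549*(-1/251)) = 1/(1549/251) = 251/1549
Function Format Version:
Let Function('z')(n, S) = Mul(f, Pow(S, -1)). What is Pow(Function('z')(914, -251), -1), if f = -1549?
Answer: Rational(251, 1549) ≈ 0.16204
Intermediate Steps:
Function('z')(n, S) = Mul(-1549, Pow(S, -1))
Pow(Function('z')(914, -251), -1) = Pow(Mul(-1549, Pow(-251, -1)), -1) = Pow(Mul(-1549, Rational(-1, 251)), -1) = Pow(Rational(1549, 251), -1) = Rational(251, 1549)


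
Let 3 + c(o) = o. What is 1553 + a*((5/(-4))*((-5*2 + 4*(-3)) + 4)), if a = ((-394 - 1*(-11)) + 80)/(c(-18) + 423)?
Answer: 411659/268 ≈ 1536.0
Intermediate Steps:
c(o) = -3 + o
a = -101/134 (a = ((-394 - 1*(-11)) + 80)/((-3 - 18) + 423) = ((-394 + 11) + 80)/(-21 + 423) = (-383 + 80)/402 = -303*1/402 = -101/134 ≈ -0.75373)
1553 + a*((5/(-4))*((-5*2 + 4*(-3)) + 4)) = 1553 - 101*5/(-4)*((-5*2 + 4*(-3)) + 4)/134 = 1553 - 101*5*(-1/4)*((-10 - 12) + 4)/134 = 1553 - (-505)*(-22 + 4)/536 = 1553 - (-505)*(-18)/536 = 1553 - 101/134*45/2 = 1553 - 4545/268 = 411659/268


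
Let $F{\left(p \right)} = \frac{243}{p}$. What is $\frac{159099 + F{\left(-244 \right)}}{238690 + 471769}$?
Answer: $\frac{38819913}{173351996} \approx 0.22394$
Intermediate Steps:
$\frac{159099 + F{\left(-244 \right)}}{238690 + 471769} = \frac{159099 + \frac{243}{-244}}{238690 + 471769} = \frac{159099 + 243 \left(- \frac{1}{244}\right)}{710459} = \left(159099 - \frac{243}{244}\right) \frac{1}{710459} = \frac{38819913}{244} \cdot \frac{1}{710459} = \frac{38819913}{173351996}$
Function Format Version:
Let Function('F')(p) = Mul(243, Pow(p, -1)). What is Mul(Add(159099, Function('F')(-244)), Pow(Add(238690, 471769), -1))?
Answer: Rational(38819913, 173351996) ≈ 0.22394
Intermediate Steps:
Mul(Add(159099, Function('F')(-244)), Pow(Add(238690, 471769), -1)) = Mul(Add(159099, Mul(243, Pow(-244, -1))), Pow(Add(238690, 471769), -1)) = Mul(Add(159099, Mul(243, Rational(-1, 244))), Pow(710459, -1)) = Mul(Add(159099, Rational(-243, 244)), Rational(1, 710459)) = Mul(Rational(38819913, 244), Rational(1, 710459)) = Rational(38819913, 173351996)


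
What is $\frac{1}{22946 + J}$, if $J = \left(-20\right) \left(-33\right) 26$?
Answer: $\frac{1}{40106} \approx 2.4934 \cdot 10^{-5}$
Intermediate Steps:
$J = 17160$ ($J = 660 \cdot 26 = 17160$)
$\frac{1}{22946 + J} = \frac{1}{22946 + 17160} = \frac{1}{40106}$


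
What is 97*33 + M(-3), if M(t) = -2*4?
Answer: 3193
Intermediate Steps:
M(t) = -8
97*33 + M(-3) = 97*33 - 8 = 3201 - 8 = 3193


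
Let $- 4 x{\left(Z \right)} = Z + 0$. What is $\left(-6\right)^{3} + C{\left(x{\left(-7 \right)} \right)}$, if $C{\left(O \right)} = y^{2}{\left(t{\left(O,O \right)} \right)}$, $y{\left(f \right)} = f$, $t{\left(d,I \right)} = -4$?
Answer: $-200$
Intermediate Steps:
$x{\left(Z \right)} = - \frac{Z}{4}$ ($x{\left(Z \right)} = - \frac{Z + 0}{4} = - \frac{Z}{4}$)
$C{\left(O \right)} = 16$ ($C{\left(O \right)} = \left(-4\right)^{2} = 16$)
$\left(-6\right)^{3} + C{\left(x{\left(-7 \right)} \right)} = \left(-6\right)^{3} + 16 = -216 + 16 = -200$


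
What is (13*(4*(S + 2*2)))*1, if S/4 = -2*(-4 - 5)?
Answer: 3952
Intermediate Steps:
S = 72 (S = 4*(-2*(-4 - 5)) = 4*(-2*(-9)) = 4*18 = 72)
(13*(4*(S + 2*2)))*1 = (13*(4*(72 + 2*2)))*1 = (13*(4*(72 + 4)))*1 = (13*(4*76))*1 = (13*304)*1 = 3952*1 = 3952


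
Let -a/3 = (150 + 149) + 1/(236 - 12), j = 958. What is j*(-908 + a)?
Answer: -193670717/112 ≈ -1.7292e+6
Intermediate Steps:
a = -200931/224 (a = -3*((150 + 149) + 1/(236 - 12)) = -3*(299 + 1/224) = -3*66977/224 = -200931/224 ≈ -897.01)
j*(-908 + a) = 958*(-908 - 200931/224) = 958*(-404323/224) = -193670717/112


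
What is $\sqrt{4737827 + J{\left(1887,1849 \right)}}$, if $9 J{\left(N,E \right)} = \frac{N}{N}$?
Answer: $\frac{2 \sqrt{10660111}}{3} \approx 2176.7$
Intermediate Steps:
$J{\left(N,E \right)} = \frac{1}{9}$ ($J{\left(N,E \right)} = \frac{N \frac{1}{N}}{9} = \frac{1}{9} \cdot 1 = \frac{1}{9}$)
$\sqrt{4737827 + J{\left(1887,1849 \right)}} = \sqrt{4737827 + \frac{1}{9}} = \sqrt{\frac{42640444}{9}} = \frac{2 \sqrt{10660111}}{3}$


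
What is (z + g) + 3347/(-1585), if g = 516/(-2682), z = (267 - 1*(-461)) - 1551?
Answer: -584723804/708495 ≈ -825.30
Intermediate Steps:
z = -823 (z = (267 + 461) - 1551 = 728 - 1551 = -823)
g = -86/447 (g = 516*(-1/2682) = -86/447 ≈ -0.19239)
(z + g) + 3347/(-1585) = (-823 - 86/447) + 3347/(-1585) = -367967/447 + 3347*(-1/1585) = -367967/447 - 3347/1585 = -584723804/708495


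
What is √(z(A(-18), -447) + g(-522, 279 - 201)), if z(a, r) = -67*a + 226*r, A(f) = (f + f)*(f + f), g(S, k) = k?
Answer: 24*I*√326 ≈ 433.33*I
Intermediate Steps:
A(f) = 4*f² (A(f) = (2*f)*(2*f) = 4*f²)
√(z(A(-18), -447) + g(-522, 279 - 201)) = √((-268*(-18)² + 226*(-447)) + (279 - 201)) = √((-268*324 - 101022) + 78) = √((-67*1296 - 101022) + 78) = √((-86832 - 101022) + 78) = √(-187854 + 78) = √(-187776) = 24*I*√326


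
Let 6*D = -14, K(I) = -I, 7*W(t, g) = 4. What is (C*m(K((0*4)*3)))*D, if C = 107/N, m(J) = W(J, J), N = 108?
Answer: -107/81 ≈ -1.3210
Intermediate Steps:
W(t, g) = 4/7 (W(t, g) = (⅐)*4 = 4/7)
m(J) = 4/7
C = 107/108 ≈ 0.99074
D = -7/3 (D = (⅙)*(-14) = -7/3 ≈ -2.3333)
(C*m(K((0*4)*3)))*D = ((107/108)*(4/7))*(-7/3) = (107/189)*(-7/3) = -107/81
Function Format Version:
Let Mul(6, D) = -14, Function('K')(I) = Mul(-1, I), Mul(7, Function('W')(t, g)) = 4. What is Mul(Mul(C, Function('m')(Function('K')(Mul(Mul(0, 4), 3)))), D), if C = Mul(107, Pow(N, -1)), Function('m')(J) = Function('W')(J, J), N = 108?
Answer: Rational(-107, 81) ≈ -1.3210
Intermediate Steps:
Function('W')(t, g) = Rational(4, 7) (Function('W')(t, g) = Mul(Rational(1, 7), 4) = Rational(4, 7))
Function('m')(J) = Rational(4, 7)
C = Rational(107, 108) (C = Mul(107, Pow(108, -1)) = Mul(107, Rational(1, 108)) = Rational(107, 108) ≈ 0.99074)
D = Rational(-7, 3) (D = Mul(Rational(1, 6), -14) = Rational(-7, 3) ≈ -2.3333)
Mul(Mul(C, Function('m')(Function('K')(Mul(Mul(0, 4), 3)))), D) = Mul(Mul(Rational(107, 108), Rational(4, 7)), Rational(-7, 3)) = Mul(Rational(107, 189), Rational(-7, 3)) = Rational(-107, 81)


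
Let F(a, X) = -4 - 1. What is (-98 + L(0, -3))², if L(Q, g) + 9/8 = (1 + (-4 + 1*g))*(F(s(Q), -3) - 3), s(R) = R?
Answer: 167281/64 ≈ 2613.8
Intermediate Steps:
F(a, X) = -5
L(Q, g) = 183/8 - 8*g (L(Q, g) = -9/8 + (1 + (-4 + 1*g))*(-5 - 3) = -9/8 + (1 + (-4 + g))*(-8) = -9/8 + (-3 + g)*(-8) = -9/8 + (24 - 8*g) = 183/8 - 8*g)
(-98 + L(0, -3))² = (-98 + (183/8 - 8*(-3)))² = (-98 + (183/8 + 24))² = (-98 + 375/8)² = (-409/8)² = 167281/64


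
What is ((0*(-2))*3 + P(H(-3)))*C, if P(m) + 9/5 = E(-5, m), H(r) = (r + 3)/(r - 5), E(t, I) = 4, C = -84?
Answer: -924/5 ≈ -184.80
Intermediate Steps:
H(r) = (3 + r)/(-5 + r)
P(m) = 11/5 (P(m) = -9/5 + 4 = 11/5)
((0*(-2))*3 + P(H(-3)))*C = ((0*(-2))*3 + 11/5)*(-84) = (0*3 + 11/5)*(-84) = (0 + 11/5)*(-84) = (11/5)*(-84) = -924/5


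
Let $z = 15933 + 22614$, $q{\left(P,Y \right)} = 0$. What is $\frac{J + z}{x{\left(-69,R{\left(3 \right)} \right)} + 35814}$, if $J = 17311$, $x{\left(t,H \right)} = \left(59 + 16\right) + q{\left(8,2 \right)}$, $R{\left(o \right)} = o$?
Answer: $\frac{55858}{35889} \approx 1.5564$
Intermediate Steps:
$z = 38547$
$x{\left(t,H \right)} = 75$ ($x{\left(t,H \right)} = \left(59 + 16\right) + 0 = 75 + 0 = 75$)
$\frac{J + z}{x{\left(-69,R{\left(3 \right)} \right)} + 35814} = \frac{17311 + 38547}{75 + 35814} = \frac{55858}{35889}$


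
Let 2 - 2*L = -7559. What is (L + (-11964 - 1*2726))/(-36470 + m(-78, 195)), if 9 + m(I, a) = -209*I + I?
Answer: 21819/40510 ≈ 0.53861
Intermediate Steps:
L = 7561/2 (L = 1 - ½*(-7559) = 1 + 7559/2 = 7561/2 ≈ 3780.5)
m(I, a) = -9 - 208*I (m(I, a) = -9 + (-209*I + I) = -9 - 208*I)
(L + (-11964 - 1*2726))/(-36470 + m(-78, 195)) = (7561/2 + (-11964 - 1*2726))/(-36470 + (-9 - 208*(-78))) = (7561/2 + (-11964 - 2726))/(-36470 + (-9 + 16224)) = (7561/2 - 14690)/(-36470 + 16215) = -21819/2/(-20255) = -21819/2*(-1/20255) = 21819/40510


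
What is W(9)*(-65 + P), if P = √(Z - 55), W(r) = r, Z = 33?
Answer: -585 + 9*I*√22 ≈ -585.0 + 42.214*I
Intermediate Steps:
P = I*√22 (P = √(33 - 55) = √(-22) = I*√22 ≈ 4.6904*I)
W(9)*(-65 + P) = 9*(-65 + I*√22) = -585 + 9*I*√22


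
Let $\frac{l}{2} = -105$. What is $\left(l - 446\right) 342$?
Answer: $-224352$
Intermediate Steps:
$l = -210$ ($l = 2 \left(-105\right) = -210$)
$\left(l - 446\right) 342 = \left(-210 - 446\right) 342 = \left(-656\right) 342 = -224352$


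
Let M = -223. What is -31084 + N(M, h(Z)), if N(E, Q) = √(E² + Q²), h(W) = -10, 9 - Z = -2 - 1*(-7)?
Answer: -31084 + √49829 ≈ -30861.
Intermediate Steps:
Z = 4 (Z = 9 - (-2 - 1*(-7)) = 9 - (-2 + 7) = 9 - 1*5 = 9 - 5 = 4)
-31084 + N(M, h(Z)) = -31084 + √((-223)² + (-10)²) = -31084 + √(49729 + 100) = -31084 + √49829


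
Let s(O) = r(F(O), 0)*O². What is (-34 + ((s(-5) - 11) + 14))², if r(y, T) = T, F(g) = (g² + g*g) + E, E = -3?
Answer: 961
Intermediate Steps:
F(g) = -3 + 2*g² (F(g) = (g² + g*g) - 3 = (g² + g²) - 3 = 2*g² - 3 = -3 + 2*g²)
s(O) = 0 (s(O) = 0*O² = 0)
(-34 + ((s(-5) - 11) + 14))² = (-34 + ((0 - 11) + 14))² = (-34 + (-11 + 14))² = (-34 + 3)² = (-31)² = 961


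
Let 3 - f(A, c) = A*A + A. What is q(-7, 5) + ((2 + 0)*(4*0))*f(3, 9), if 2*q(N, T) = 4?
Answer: 2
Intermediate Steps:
q(N, T) = 2 (q(N, T) = (½)*4 = 2)
f(A, c) = 3 - A - A² (f(A, c) = 3 - (A*A + A) = 3 - (A² + A) = 3 - (A + A²) = 3 + (-A - A²) = 3 - A - A²)
q(-7, 5) + ((2 + 0)*(4*0))*f(3, 9) = 2 + ((2 + 0)*(4*0))*(3 - 1*3 - 1*3²) = 2 + (2*0)*(3 - 3 - 1*9) = 2 + 0*(3 - 3 - 9) = 2 + 0*(-9) = 2 + 0 = 2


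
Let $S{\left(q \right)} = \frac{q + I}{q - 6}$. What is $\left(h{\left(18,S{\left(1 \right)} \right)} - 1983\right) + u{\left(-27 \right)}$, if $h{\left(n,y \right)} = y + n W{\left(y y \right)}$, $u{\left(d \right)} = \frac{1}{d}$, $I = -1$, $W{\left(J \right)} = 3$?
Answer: $- \frac{52084}{27} \approx -1929.0$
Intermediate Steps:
$S{\left(q \right)} = \frac{-1 + q}{-6 + q}$ ($S{\left(q \right)} = \frac{q - 1}{q - 6} = \frac{-1 + q}{-6 + q}$)
$h{\left(n,y \right)} = y + 3 n$ ($h{\left(n,y \right)} = y + n 3 = y + 3 n$)
$\left(h{\left(18,S{\left(1 \right)} \right)} - 1983\right) + u{\left(-27 \right)} = \left(\left(\frac{-1 + 1}{-6 + 1} + 3 \cdot 18\right) - 1983\right) + \frac{1}{-27} = \left(\left(\frac{1}{-5} \cdot 0 + 54\right) - 1983\right) - \frac{1}{27} = \left(\left(\left(- \frac{1}{5}\right) 0 + 54\right) - 1983\right) - \frac{1}{27} = \left(\left(0 + 54\right) - 1983\right) - \frac{1}{27} = \left(54 - 1983\right) - \frac{1}{27} = -1929 - \frac{1}{27} = - \frac{52084}{27}$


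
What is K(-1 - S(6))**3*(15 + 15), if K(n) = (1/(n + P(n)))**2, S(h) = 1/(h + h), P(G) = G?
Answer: 1399680/4826809 ≈ 0.28998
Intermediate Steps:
S(h) = 1/(2*h)
K(n) = 1/(4*n**2) (K(n) = (1/(n + n))**2 = (1/(2*n))**2 = 1/(4*n**2))
K(-1 - S(6))**3*(15 + 15) = (1/(4*(-1 - 1/(2*6))**2))**3*(15 + 15) = (1/(4*(-1 - 1/(2*6))**2))**3*30 = (1/(4*(-1 - 1*1/12)**2))**3*30 = (1/(4*(-1 - 1/12)**2))**3*30 = (1/(4*(-13/12)**2))**3*30 = ((1/4)*(144/169))**3*30 = (36/169)**3*30 = (46656/4826809)*30 = 1399680/4826809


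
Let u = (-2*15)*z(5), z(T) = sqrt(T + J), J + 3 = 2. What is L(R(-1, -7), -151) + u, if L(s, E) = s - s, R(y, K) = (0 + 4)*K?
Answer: -60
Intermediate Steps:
R(y, K) = 4*K
L(s, E) = 0
J = -1 (J = -3 + 2 = -1)
z(T) = sqrt(-1 + T) (z(T) = sqrt(T - 1) = sqrt(-1 + T))
u = -60 (u = (-2*15)*sqrt(-1 + 5) = -30*sqrt(4) = -30*2 = -60)
L(R(-1, -7), -151) + u = 0 - 60 = -60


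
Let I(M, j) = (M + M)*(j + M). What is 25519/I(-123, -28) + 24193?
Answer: 5951647/246 ≈ 24194.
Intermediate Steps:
I(M, j) = 2*M*(M + j) (I(M, j) = (2*M)*(M + j) = 2*M*(M + j))
25519/I(-123, -28) + 24193 = 25519/((2*(-123)*(-123 - 28))) + 24193 = 25519/((2*(-123)*(-151))) + 24193 = 25519/37146 + 24193 = 25519*(1/37146) + 24193 = 169/246 + 24193 = 5951647/246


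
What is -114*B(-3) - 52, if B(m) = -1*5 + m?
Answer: 860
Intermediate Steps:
B(m) = -5 + m
-114*B(-3) - 52 = -114*(-5 - 3) - 52 = -114*(-8) - 52 = 912 - 52 = 860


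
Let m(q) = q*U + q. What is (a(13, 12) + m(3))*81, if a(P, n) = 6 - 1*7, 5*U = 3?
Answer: 1539/5 ≈ 307.80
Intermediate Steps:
U = ⅗ (U = (⅕)*3 = ⅗ ≈ 0.60000)
a(P, n) = -1 (a(P, n) = 6 - 7 = -1)
m(q) = 8*q/5 (m(q) = q*(⅗) + q = 3*q/5 + q = 8*q/5)
(a(13, 12) + m(3))*81 = (-1 + (8/5)*3)*81 = (-1 + 24/5)*81 = (19/5)*81 = 1539/5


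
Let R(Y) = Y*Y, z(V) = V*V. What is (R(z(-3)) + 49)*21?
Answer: 2730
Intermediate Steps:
z(V) = V**2
R(Y) = Y**2
(R(z(-3)) + 49)*21 = (((-3)**2)**2 + 49)*21 = (9**2 + 49)*21 = (81 + 49)*21 = 130*21 = 2730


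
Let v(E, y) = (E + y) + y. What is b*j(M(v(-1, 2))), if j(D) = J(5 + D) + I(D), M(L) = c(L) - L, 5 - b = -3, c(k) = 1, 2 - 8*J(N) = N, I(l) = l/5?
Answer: -21/5 ≈ -4.2000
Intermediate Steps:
I(l) = l/5 (I(l) = l*(⅕) = l/5)
J(N) = ¼ - N/8
v(E, y) = E + 2*y
b = 8 (b = 5 - 1*(-3) = 5 + 3 = 8)
M(L) = 1 - L
j(D) = -3/8 + 3*D/40 (j(D) = (¼ - (5 + D)/8) + D/5 = (¼ + (-5/8 - D/8)) + D/5 = (-3/8 - D/8) + D/5 = -3/8 + 3*D/40)
b*j(M(v(-1, 2))) = 8*(-3/8 + 3*(1 - (-1 + 2*2))/40) = 8*(-3/8 + 3*(1 - (-1 + 4))/40) = 8*(-3/8 + 3*(1 - 1*3)/40) = 8*(-3/8 + 3*(1 - 3)/40) = 8*(-3/8 + (3/40)*(-2)) = 8*(-3/8 - 3/20) = 8*(-21/40) = -21/5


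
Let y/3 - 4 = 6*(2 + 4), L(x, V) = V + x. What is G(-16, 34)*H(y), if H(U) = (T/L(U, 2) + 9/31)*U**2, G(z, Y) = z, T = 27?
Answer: -222912000/1891 ≈ -1.1788e+5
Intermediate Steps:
y = 120 (y = 12 + 3*(6*(2 + 4)) = 12 + 3*(6*6) = 12 + 3*36 = 12 + 108 = 120)
H(U) = U**2*(9/31 + 27/(2 + U)) (H(U) = (27/(2 + U) + 9/31)*U**2 = (9/31 + 27/(2 + U))*U**2 = U**2*(9/31 + 27/(2 + U)))
G(-16, 34)*H(y) = -144*120**2*(95 + 120)/(31*(2 + 120)) = -144*14400*215/(31*122) = -16*13932000/1891 = -222912000/1891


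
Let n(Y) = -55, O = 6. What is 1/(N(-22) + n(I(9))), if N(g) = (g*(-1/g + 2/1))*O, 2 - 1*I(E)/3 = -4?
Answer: -1/325 ≈ -0.0030769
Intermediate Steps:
I(E) = 18 (I(E) = 6 - 3*(-4) = 6 + 12 = 18)
N(g) = 6*g*(2 - 1/g) (N(g) = (g*(-1/g + 2/1))*6 = (g*(-1/g + 2*1))*6 = (g*(-1/g + 2))*6 = (g*(2 - 1/g))*6 = 6*g*(2 - 1/g))
1/(N(-22) + n(I(9))) = 1/((-6 + 12*(-22)) - 55) = 1/((-6 - 264) - 55) = 1/(-270 - 55) = 1/(-325) = -1/325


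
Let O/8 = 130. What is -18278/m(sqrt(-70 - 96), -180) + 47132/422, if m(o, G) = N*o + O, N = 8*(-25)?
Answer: 58538257/535940 - 481*I*sqrt(166)/1016 ≈ 109.23 - 6.0997*I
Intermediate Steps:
O = 1040 (O = 8*130 = 1040)
N = -200
m(o, G) = 1040 - 200*o (m(o, G) = -200*o + 1040 = 1040 - 200*o)
-18278/m(sqrt(-70 - 96), -180) + 47132/422 = -18278/(1040 - 200*sqrt(-70 - 96)) + 47132/422 = -18278/(1040 - 200*I*sqrt(166)) + 47132*(1/422) = -18278/(1040 - 200*I*sqrt(166)) + 23566/211 = 23566/211 - 18278/(1040 - 200*I*sqrt(166))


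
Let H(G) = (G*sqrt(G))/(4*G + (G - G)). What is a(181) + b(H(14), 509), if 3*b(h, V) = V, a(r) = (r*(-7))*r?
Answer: -687472/3 ≈ -2.2916e+5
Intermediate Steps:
H(G) = sqrt(G)/4 (H(G) = G**(3/2)/(4*G + 0) = G**(3/2)/((4*G)) = G**(3/2)*(1/(4*G)) = sqrt(G)/4)
a(r) = -7*r**2 (a(r) = (-7*r)*r = -7*r**2)
b(h, V) = V/3
a(181) + b(H(14), 509) = -7*181**2 + (1/3)*509 = -7*32761 + 509/3 = -229327 + 509/3 = -687472/3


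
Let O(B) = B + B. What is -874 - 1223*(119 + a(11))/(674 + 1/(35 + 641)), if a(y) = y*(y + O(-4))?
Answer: -523881946/455625 ≈ -1149.8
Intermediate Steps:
O(B) = 2*B
a(y) = y*(-8 + y) (a(y) = y*(y + 2*(-4)) = y*(y - 8) = y*(-8 + y))
-874 - 1223*(119 + a(11))/(674 + 1/(35 + 641)) = -874 - 1223*(119 + 11*(-8 + 11))/(674 + 1/(35 + 641)) = -874 - 1223*(119 + 11*3)/(674 + 1/676) = -874 - 1223*(119 + 33)/(674 + 1/676) = -874 - 185896/455625/676 = -874 - 185896*676/455625 = -874 - 1223*102752/455625 = -874 - 125665696/455625 = -523881946/455625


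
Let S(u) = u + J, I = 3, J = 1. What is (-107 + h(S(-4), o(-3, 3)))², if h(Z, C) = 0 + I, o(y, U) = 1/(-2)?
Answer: 10816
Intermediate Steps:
S(u) = 1 + u (S(u) = u + 1 = 1 + u)
o(y, U) = -½
h(Z, C) = 3 (h(Z, C) = 0 + 3 = 3)
(-107 + h(S(-4), o(-3, 3)))² = (-107 + 3)² = (-104)² = 10816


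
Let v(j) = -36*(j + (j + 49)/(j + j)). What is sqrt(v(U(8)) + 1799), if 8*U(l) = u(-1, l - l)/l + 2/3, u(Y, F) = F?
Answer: I*sqrt(8806) ≈ 93.84*I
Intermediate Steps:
U(l) = 1/12 (U(l) = ((l - l)/l + 2/3)/8 = (0/l + 2*(1/3))/8 = (0 + 2/3)/8 = (1/8)*(2/3) = 1/12)
v(j) = -36*j - 18*(49 + j)/j (v(j) = -36*(j + (49 + j)/((2*j))) = -36*(j + (49 + j)*(1/(2*j))) = -36*(j + (49 + j)/(2*j)) = -36*j - 18*(49 + j)/j)
sqrt(v(U(8)) + 1799) = sqrt((-18 - 882/1/12 - 36*1/12) + 1799) = sqrt((-18 - 882*12 - 3) + 1799) = sqrt((-18 - 10584 - 3) + 1799) = sqrt(-10605 + 1799) = sqrt(-8806) = I*sqrt(8806)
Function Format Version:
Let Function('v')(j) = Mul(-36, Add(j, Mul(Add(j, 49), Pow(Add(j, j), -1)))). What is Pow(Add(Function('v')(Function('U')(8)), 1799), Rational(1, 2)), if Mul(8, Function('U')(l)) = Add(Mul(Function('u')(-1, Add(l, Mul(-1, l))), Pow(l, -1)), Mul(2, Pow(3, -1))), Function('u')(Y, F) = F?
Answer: Mul(I, Pow(8806, Rational(1, 2))) ≈ Mul(93.840, I)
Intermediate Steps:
Function('U')(l) = Rational(1, 12) (Function('U')(l) = Mul(Rational(1, 8), Add(Mul(Add(l, Mul(-1, l)), Pow(l, -1)), Mul(2, Pow(3, -1)))) = Mul(Rational(1, 8), Add(Mul(0, Pow(l, -1)), Mul(2, Rational(1, 3)))) = Mul(Rational(1, 8), Add(0, Rational(2, 3))) = Mul(Rational(1, 8), Rational(2, 3)) = Rational(1, 12))
Function('v')(j) = Add(Mul(-36, j), Mul(-18, Pow(j, -1), Add(49, j))) (Function('v')(j) = Mul(-36, Add(j, Mul(Add(49, j), Pow(Mul(2, j), -1)))) = Mul(-36, Add(j, Mul(Add(49, j), Mul(Rational(1, 2), Pow(j, -1))))) = Mul(-36, Add(j, Mul(Rational(1, 2), Pow(j, -1), Add(49, j)))) = Add(Mul(-36, j), Mul(-18, Pow(j, -1), Add(49, j))))
Pow(Add(Function('v')(Function('U')(8)), 1799), Rational(1, 2)) = Pow(Add(Add(-18, Mul(-882, Pow(Rational(1, 12), -1)), Mul(-36, Rational(1, 12))), 1799), Rational(1, 2)) = Pow(Add(Add(-18, Mul(-882, 12), -3), 1799), Rational(1, 2)) = Pow(Add(Add(-18, -10584, -3), 1799), Rational(1, 2)) = Pow(Add(-10605, 1799), Rational(1, 2)) = Pow(-8806, Rational(1, 2)) = Mul(I, Pow(8806, Rational(1, 2)))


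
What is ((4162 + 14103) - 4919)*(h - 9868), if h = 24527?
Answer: 195639014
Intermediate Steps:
((4162 + 14103) - 4919)*(h - 9868) = ((4162 + 14103) - 4919)*(24527 - 9868) = (18265 - 4919)*14659 = 13346*14659 = 195639014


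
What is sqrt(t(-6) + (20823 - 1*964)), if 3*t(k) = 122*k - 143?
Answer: 7*sqrt(3594)/3 ≈ 139.88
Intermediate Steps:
t(k) = -143/3 + 122*k/3 (t(k) = (122*k - 143)/3 = (-143 + 122*k)/3 = -143/3 + 122*k/3)
sqrt(t(-6) + (20823 - 1*964)) = sqrt((-143/3 + (122/3)*(-6)) + (20823 - 1*964)) = sqrt((-143/3 - 244) + (20823 - 964)) = sqrt(-875/3 + 19859) = sqrt(58702/3) = 7*sqrt(3594)/3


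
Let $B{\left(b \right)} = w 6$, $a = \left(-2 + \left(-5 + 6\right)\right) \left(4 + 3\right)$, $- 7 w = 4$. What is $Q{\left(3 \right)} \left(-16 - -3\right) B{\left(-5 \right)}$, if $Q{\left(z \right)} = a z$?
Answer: $-936$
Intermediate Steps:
$w = - \frac{4}{7}$ ($w = \left(- \frac{1}{7}\right) 4 = - \frac{4}{7} \approx -0.57143$)
$a = -7$ ($a = \left(-2 + 1\right) 7 = \left(-1\right) 7 = -7$)
$B{\left(b \right)} = - \frac{24}{7}$ ($B{\left(b \right)} = \left(- \frac{4}{7}\right) 6 = - \frac{24}{7}$)
$Q{\left(z \right)} = - 7 z$
$Q{\left(3 \right)} \left(-16 - -3\right) B{\left(-5 \right)} = \left(-7\right) 3 \left(-16 - -3\right) \left(- \frac{24}{7}\right) = - 21 \left(-16 + 3\right) \left(- \frac{24}{7}\right) = \left(-21\right) \left(-13\right) \left(- \frac{24}{7}\right) = 273 \left(- \frac{24}{7}\right) = -936$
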